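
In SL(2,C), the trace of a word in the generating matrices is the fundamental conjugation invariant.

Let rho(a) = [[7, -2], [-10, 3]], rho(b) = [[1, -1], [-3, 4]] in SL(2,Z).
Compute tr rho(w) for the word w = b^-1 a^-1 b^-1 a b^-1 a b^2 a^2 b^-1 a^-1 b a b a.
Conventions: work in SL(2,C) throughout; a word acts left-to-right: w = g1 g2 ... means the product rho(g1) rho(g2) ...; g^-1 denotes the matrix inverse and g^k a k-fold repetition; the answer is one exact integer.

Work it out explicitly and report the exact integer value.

-141431533102

rho(b^-1) = [[4, 1], [3, 1]]
... * rho(a^-1) = [[3, 2], [10, 7]]  ->  [[22, 15], [19, 13]]
... * rho(b^-1) = [[4, 1], [3, 1]]  ->  [[133, 37], [115, 32]]
... * rho(a) = [[7, -2], [-10, 3]]  ->  [[561, -155], [485, -134]]
... * rho(b^-1) = [[4, 1], [3, 1]]  ->  [[1779, 406], [1538, 351]]
... * rho(a) = [[7, -2], [-10, 3]]  ->  [[8393, -2340], [7256, -2023]]
... * rho(b) = [[1, -1], [-3, 4]]  ->  [[15413, -17753], [13325, -15348]]
... * rho(b) = [[1, -1], [-3, 4]]  ->  [[68672, -86425], [59369, -74717]]
... * rho(a) = [[7, -2], [-10, 3]]  ->  [[1344954, -396619], [1162753, -342889]]
... * rho(a) = [[7, -2], [-10, 3]]  ->  [[13380868, -3879765], [11568161, -3354173]]
... * rho(b^-1) = [[4, 1], [3, 1]]  ->  [[41884177, 9501103], [36210125, 8213988]]
... * rho(a^-1) = [[3, 2], [10, 7]]  ->  [[220663561, 150276075], [190770255, 129918166]]
... * rho(b) = [[1, -1], [-3, 4]]  ->  [[-230164664, 380440739], [-198984243, 328902409]]
... * rho(a) = [[7, -2], [-10, 3]]  ->  [[-5415560038, 1601651545], [-4681913791, 1384675713]]
... * rho(b) = [[1, -1], [-3, 4]]  ->  [[-10220514673, 11822166218], [-8835940930, 10220616643]]
... * rho(a) = [[7, -2], [-10, 3]]  ->  [[-189765264891, 55907528000], [-164057752940, 48333731789]]
tr = -189765264891 + 48333731789 = -141431533102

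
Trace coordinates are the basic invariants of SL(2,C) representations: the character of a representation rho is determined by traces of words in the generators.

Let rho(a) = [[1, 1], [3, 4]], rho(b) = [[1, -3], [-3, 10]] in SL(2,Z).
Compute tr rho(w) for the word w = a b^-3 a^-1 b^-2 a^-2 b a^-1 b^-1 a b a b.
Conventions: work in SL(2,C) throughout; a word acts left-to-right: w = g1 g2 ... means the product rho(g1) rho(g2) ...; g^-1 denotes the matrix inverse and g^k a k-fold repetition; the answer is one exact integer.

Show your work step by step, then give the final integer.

2115161591045

rho(a) = [[1, 1], [3, 4]]
... * rho(b^-1) = [[10, 3], [3, 1]]  ->  [[13, 4], [42, 13]]
... * rho(b^-1) = [[10, 3], [3, 1]]  ->  [[142, 43], [459, 139]]
... * rho(b^-1) = [[10, 3], [3, 1]]  ->  [[1549, 469], [5007, 1516]]
... * rho(a^-1) = [[4, -1], [-3, 1]]  ->  [[4789, -1080], [15480, -3491]]
... * rho(b^-1) = [[10, 3], [3, 1]]  ->  [[44650, 13287], [144327, 42949]]
... * rho(b^-1) = [[10, 3], [3, 1]]  ->  [[486361, 147237], [1572117, 475930]]
... * rho(a^-1) = [[4, -1], [-3, 1]]  ->  [[1503733, -339124], [4860678, -1096187]]
... * rho(a^-1) = [[4, -1], [-3, 1]]  ->  [[7032304, -1842857], [22731273, -5956865]]
... * rho(b) = [[1, -3], [-3, 10]]  ->  [[12560875, -39525482], [40601868, -127762469]]
... * rho(a^-1) = [[4, -1], [-3, 1]]  ->  [[168819946, -52086357], [545694879, -168364337]]
... * rho(b^-1) = [[10, 3], [3, 1]]  ->  [[1531940389, 454373481], [4951855779, 1468720300]]
... * rho(a) = [[1, 1], [3, 4]]  ->  [[2895060832, 3349434313], [9358016679, 10826736979]]
... * rho(b) = [[1, -3], [-3, 10]]  ->  [[-7153242107, 24809160634], [-23122194258, 80193319753]]
... * rho(a) = [[1, 1], [3, 4]]  ->  [[67274239795, 92083400429], [217457765001, 297651084754]]
... * rho(b) = [[1, -3], [-3, 10]]  ->  [[-208975961492, 719011284905], [-675495489261, 2324137552537]]
tr = -208975961492 + 2324137552537 = 2115161591045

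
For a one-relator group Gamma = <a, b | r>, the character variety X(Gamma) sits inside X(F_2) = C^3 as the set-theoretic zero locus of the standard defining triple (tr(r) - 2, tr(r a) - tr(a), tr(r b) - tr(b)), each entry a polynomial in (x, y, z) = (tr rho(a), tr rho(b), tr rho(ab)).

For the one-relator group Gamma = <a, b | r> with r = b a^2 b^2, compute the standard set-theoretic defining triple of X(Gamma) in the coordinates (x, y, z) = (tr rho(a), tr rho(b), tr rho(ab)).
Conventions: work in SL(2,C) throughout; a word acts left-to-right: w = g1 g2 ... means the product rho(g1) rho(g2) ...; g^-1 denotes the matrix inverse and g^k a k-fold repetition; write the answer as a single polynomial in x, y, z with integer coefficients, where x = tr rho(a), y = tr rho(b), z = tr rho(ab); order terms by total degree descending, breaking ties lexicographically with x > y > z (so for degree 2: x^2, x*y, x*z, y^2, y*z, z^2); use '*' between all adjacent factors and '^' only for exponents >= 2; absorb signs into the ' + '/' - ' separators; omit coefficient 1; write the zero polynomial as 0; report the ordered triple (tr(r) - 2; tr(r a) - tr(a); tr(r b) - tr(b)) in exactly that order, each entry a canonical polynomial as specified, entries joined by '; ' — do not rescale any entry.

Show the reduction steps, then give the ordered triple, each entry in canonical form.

x*y^2*z - x^2*y - y^3 - x*z + 3*y - 2; x*y*z^2 - x^2*z - y^2*z - x + z; x*y^3*z - x^2*y^2 - y^4 - 2*x*y*z + x^2 + 4*y^2 - y - 2

trace(a b^2) = trace(b) * trace(a b) - trace(a) = y*z - x
trace(b^3 a) = trace(b) * trace(a b^2) - trace(a b) = y^2*z - x*y - z
trace(b^2) = trace(b) * trace(b) - trace(1) = y^2 - 2
trace(b^3) = trace(b) * trace(b^2) - trace(b) = y^3 - 3*y
trace(b a^2 b^2) = trace(a) * trace(b^3 a) - trace(b^3) = x*y^2*z - x^2*y - y^3 - x*z + 3*y
trace(a b a b) = trace(b a) * trace(b a) - trace(1)  (split on b) = z^2 - 2
trace(a b a) = trace(a) * trace(b a) - trace(b)  (reduce the a square) = x*z - y
trace(b^2 a b a) = trace(b) * trace(a b a b) - trace(a b a)  (reduce the b square) = y*z^2 - x*z - y
trace(b a^2 b^2 a) = trace(a) * trace(b^2 a b a) - trace(b^2 a b)  (reduce the a square) = x*y*z^2 - x^2*z - y^2*z + z
trace(b^4 a) = trace(b) * trace(b a b^2) - trace(b a b)  (reduce the b square) = y^3*z - x*y^2 - 2*y*z + x
trace(b^4) = trace(b) * trace(b^3) - trace(b^2)  (reduce the b square) = y^4 - 4*y^2 + 2
trace(b a^2 b^3) = trace(a) * trace(b^4 a) - trace(b^4)  (reduce the a square) = x*y^3*z - x^2*y^2 - y^4 - 2*x*y*z + x^2 + 4*y^2 - 2
assemble the triple (trace(r) - 2; trace(r a) - x; trace(r b) - y)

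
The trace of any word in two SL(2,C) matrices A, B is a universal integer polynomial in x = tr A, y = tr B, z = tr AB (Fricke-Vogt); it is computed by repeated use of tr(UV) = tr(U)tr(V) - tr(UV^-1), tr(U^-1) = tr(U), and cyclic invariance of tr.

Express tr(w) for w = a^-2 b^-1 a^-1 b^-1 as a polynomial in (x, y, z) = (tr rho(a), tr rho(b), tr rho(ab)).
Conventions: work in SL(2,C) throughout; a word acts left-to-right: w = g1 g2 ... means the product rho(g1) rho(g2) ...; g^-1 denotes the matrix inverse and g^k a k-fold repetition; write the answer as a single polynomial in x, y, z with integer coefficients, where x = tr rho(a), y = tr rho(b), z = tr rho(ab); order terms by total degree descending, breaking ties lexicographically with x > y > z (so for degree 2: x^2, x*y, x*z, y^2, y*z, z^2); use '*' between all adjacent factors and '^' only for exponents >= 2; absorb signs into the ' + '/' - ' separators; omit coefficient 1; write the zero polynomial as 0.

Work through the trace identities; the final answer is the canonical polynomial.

trace(b^-1) = trace(b) = y
apply: trace(b^-1 a) = trace(a) trace(b) - trace(a b) = x*y - z
trace(b^-1 a^-1) = trace(b^-1) trace(a) - trace(b^-1 a) = z
trace(a^-1 b^-1 a^-1) = trace(b^-1 a^-1) trace(a) - trace(b^-1) = x*z - y
use: trace(a^-1 b a^-1) = trace(a^-1 b) trace(a) - trace(a^-1 b a) = x^2*y - x*z - y
trace(b^2) = trace(b) trace(b) - trace(1) = y^2 - 2
use: trace(b^2 a) = trace(b) trace(a b) - trace(a) = y*z - x
trace(b a^-1 b) = trace(b^2) trace(a) - trace(b^2 a) = x*y^2 - y*z - x
apply: trace(b a b a) = trace(b a) trace(b a) - trace(1)   [split at repeated b] = z^2 - 2
trace(b a^-1 b a) = trace(b a b) trace(a) - trace(b a b a) = x*y*z - x^2 - z^2 + 2
trace(a^-1 b a^-1 b) = trace(b a^-1 b) trace(a) - trace(b a^-1 b a) = x^2*y^2 - 2*x*y*z + z^2 - 2
trace(a^-1 b^-1 a^-1 b) = trace(a^-1 b a^-1) trace(b) - trace(a^-1 b a^-1 b) = x*y*z - y^2 - z^2 + 2
trace(a^-1 b^-1 a^-1 b^-1) = trace(a^-1 b^-1 a^-1) trace(b) - trace(a^-1 b^-1 a^-1 b) = z^2 - 2
use: trace(a^-2 b^-1 a^-1 b^-1) = trace(a^-1 b^-1 a^-1 b^-1) trace(a) - trace(a^-1 b^-1 a^-1 b^-1 a) = x*z^2 - y*z - x

x*z^2 - y*z - x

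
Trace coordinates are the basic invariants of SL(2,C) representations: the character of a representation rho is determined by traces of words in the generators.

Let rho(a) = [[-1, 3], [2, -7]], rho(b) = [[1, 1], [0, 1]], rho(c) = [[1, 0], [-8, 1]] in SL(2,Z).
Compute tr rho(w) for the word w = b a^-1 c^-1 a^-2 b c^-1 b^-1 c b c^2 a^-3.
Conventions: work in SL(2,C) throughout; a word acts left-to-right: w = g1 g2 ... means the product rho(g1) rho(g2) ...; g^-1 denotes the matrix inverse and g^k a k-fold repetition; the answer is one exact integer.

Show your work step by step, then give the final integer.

rho(b) = [[1, 1], [0, 1]]
... * rho(a^-1) = [[-7, -3], [-2, -1]]  ->  [[-9, -4], [-2, -1]]
... * rho(c^-1) = [[1, 0], [8, 1]]  ->  [[-41, -4], [-10, -1]]
... * rho(a^-1) = [[-7, -3], [-2, -1]]  ->  [[295, 127], [72, 31]]
... * rho(a^-1) = [[-7, -3], [-2, -1]]  ->  [[-2319, -1012], [-566, -247]]
... * rho(b) = [[1, 1], [0, 1]]  ->  [[-2319, -3331], [-566, -813]]
... * rho(c^-1) = [[1, 0], [8, 1]]  ->  [[-28967, -3331], [-7070, -813]]
... * rho(b^-1) = [[1, -1], [0, 1]]  ->  [[-28967, 25636], [-7070, 6257]]
... * rho(c) = [[1, 0], [-8, 1]]  ->  [[-234055, 25636], [-57126, 6257]]
... * rho(b) = [[1, 1], [0, 1]]  ->  [[-234055, -208419], [-57126, -50869]]
... * rho(c) = [[1, 0], [-8, 1]]  ->  [[1433297, -208419], [349826, -50869]]
... * rho(c) = [[1, 0], [-8, 1]]  ->  [[3100649, -208419], [756778, -50869]]
... * rho(a^-1) = [[-7, -3], [-2, -1]]  ->  [[-21287705, -9093528], [-5195708, -2219465]]
... * rho(a^-1) = [[-7, -3], [-2, -1]]  ->  [[167200991, 72956643], [40808886, 17806589]]
... * rho(a^-1) = [[-7, -3], [-2, -1]]  ->  [[-1316320223, -574559616], [-321275380, -140233247]]
tr = -1316320223 + -140233247 = -1456553470

-1456553470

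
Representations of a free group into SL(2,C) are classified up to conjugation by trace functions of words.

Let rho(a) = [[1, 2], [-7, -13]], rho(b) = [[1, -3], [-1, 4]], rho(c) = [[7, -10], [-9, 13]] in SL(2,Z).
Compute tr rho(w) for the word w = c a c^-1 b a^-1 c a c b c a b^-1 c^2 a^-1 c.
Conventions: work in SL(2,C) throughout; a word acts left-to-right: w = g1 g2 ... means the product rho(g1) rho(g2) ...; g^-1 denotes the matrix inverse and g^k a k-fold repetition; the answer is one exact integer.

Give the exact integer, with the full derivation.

rho(c) = [[7, -10], [-9, 13]]
... * rho(a) = [[1, 2], [-7, -13]]  ->  [[77, 144], [-100, -187]]
... * rho(c^-1) = [[13, 10], [9, 7]]  ->  [[2297, 1778], [-2983, -2309]]
... * rho(b) = [[1, -3], [-1, 4]]  ->  [[519, 221], [-674, -287]]
... * rho(a^-1) = [[-13, -2], [7, 1]]  ->  [[-5200, -817], [6753, 1061]]
... * rho(c) = [[7, -10], [-9, 13]]  ->  [[-29047, 41379], [37722, -53737]]
... * rho(a) = [[1, 2], [-7, -13]]  ->  [[-318700, -596021], [413881, 774025]]
... * rho(c) = [[7, -10], [-9, 13]]  ->  [[3133289, -4561273], [-4069058, 5923515]]
... * rho(b) = [[1, -3], [-1, 4]]  ->  [[7694562, -27644959], [-9992573, 35901234]]
... * rho(c) = [[7, -10], [-9, 13]]  ->  [[302666565, -436330087], [-393059117, 566641772]]
... * rho(a) = [[1, 2], [-7, -13]]  ->  [[3356977174, 6277624261], [-4359551521, -8152461270]]
... * rho(b^-1) = [[4, 3], [1, 1]]  ->  [[19705532957, 16348555783], [-25590667354, -21231115833]]
... * rho(c) = [[7, -10], [-9, 13]]  ->  [[-9198271348, 15475895609], [11945371019, -20097832289]]
... * rho(c) = [[7, -10], [-9, 13]]  ->  [[-203670959917, 293169356397], [264498087734, -380725529947]]
... * rho(a^-1) = [[-13, -2], [7, 1]]  ->  [[4699907973700, 700511276231], [-6103553850171, -909721705415]]
... * rho(c) = [[7, -10], [-9, 13]]  ->  [[26594754329821, -37892433145997], [-34537381602462, 49209156331315]]
tr = 26594754329821 + 49209156331315 = 75803910661136

75803910661136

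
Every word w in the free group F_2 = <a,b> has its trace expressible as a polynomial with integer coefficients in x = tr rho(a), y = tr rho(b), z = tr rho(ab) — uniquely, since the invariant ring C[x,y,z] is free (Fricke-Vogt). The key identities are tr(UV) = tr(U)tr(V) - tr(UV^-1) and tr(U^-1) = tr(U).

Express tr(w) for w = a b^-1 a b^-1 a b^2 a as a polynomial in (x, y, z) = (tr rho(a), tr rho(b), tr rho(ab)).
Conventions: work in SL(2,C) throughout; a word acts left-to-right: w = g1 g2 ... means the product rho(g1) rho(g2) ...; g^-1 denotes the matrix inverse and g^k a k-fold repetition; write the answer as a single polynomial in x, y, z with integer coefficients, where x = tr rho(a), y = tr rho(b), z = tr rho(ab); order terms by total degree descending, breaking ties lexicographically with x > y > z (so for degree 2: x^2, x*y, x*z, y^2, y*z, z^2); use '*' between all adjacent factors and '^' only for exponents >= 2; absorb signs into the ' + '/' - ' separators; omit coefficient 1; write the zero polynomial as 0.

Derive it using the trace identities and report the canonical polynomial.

tr(b a^2) = tr(a)*tr(b a) - tr(b) = x*z - y
tr(b a^3) = tr(a)*tr(b a^2) - tr(b a) = x^2*z - x*y - z
tr(a^4 b) = tr(a)*tr(b a^3) - tr(b a^2) = x^3*z - x^2*y - 2*x*z + y
tr(a^2) = tr(a)*tr(a) - tr(1) = x^2 - 2
tr(a^3) = tr(a)*tr(a^2) - tr(a) = x^3 - 3*x
tr(a^4) = tr(a)*tr(a^3) - tr(a^2) = x^4 - 4*x^2 + 2
tr(a b^2 a^3) = tr(b)*tr(a^4 b) - tr(a^4) = x^3*y*z - x^4 - x^2*y^2 - 2*x*y*z + 4*x^2 + y^2 - 2
tr(a b a b) = tr(a b)*tr(a b) - tr(1) = z^2 - 2
tr(b a b^2 a) = tr(b)*tr(a b a b) - tr(a b a) = y*z^2 - x*z - y
tr(b a b) = tr(b)*tr(a b) - tr(a) = y*z - x
tr(b a b^2) = tr(b)*tr(b a b) - tr(b a) = y^2*z - x*y - z
tr(a b a b^2 a) = tr(a)*tr(b a b^2 a) - tr(b a b^2) = x*y*z^2 - x^2*z - y^2*z + z
tr(a b^2 a^3 b) = tr(a)*tr(a b a b^2 a) - tr(a b a b^2) = x^2*y*z^2 - x^3*z - x*y^2*z - y*z^2 + 2*x*z + y
tr(a b^-1 a b^2 a^2) = tr(a b^2 a^3)*tr(b) - tr(a b^2 a^3 b) = x^3*y^2*z - x^4*y - x^2*y^3 - x^2*y*z^2 + x^3*z - x*y^2*z + 4*x^2*y + y^3 + y*z^2 - 2*x*z - 3*y
tr(a b a^2 b) = tr(a)*tr(b a b a) - tr(b a b) = x*z^2 - y*z - x
tr(b a^2 b^2 a) = tr(b)*tr(a b a^2 b) - tr(a b a^2) = x*y*z^2 - x^2*z - y^2*z + z
tr(b^2) = tr(b)*tr(b) - tr(1) = y^2 - 2
tr(b^3) = tr(b)*tr(b^2) - tr(b) = y^3 - 3*y
tr(b a^2 b^2) = tr(a)*tr(b^3 a) - tr(b^3) = x*y^2*z - x^2*y - y^3 - x*z + 3*y
tr(a b^2 a^2 b a) = tr(a)*tr(b a^2 b^2 a) - tr(b a^2 b^2) = x^2*y*z^2 - x^3*z - 2*x*y^2*z + x^2*y + y^3 + 2*x*z - 3*y
tr(a b a b a b) = tr(a b)*tr(a b a b) - tr(a^-1 b^-1) = z^3 - 3*z
tr(b a b a b^2 a) = tr(b)*tr(a b a b a b) - tr(a b a b a) = y*z^3 - x*z^2 - 2*y*z + x
tr(b a b a b^2) = tr(b)*tr(b a b a b) - tr(b a b a) = y^2*z^2 - x*y*z - y^2 - z^2 + 2
tr(a b^2 a^2 b a b) = tr(a)*tr(b a b a b^2 a) - tr(b a b a b^2) = x*y*z^3 - x^2*z^2 - y^2*z^2 - x*y*z + x^2 + y^2 + z^2 - 2
tr(a b^-1 a b^2 a^2 b) = tr(a b^2 a^2 b a)*tr(b) - tr(a b^2 a^2 b a b) = x^2*y^2*z^2 - x^3*y*z - 2*x*y^3*z - x*y*z^3 + x^2*y^2 + x^2*z^2 + y^4 + y^2*z^2 + 3*x*y*z - x^2 - 4*y^2 - z^2 + 2
tr(a b^-1 a b^-1 a b^2 a) = tr(a b^-1 a b^2 a^2)*tr(b) - tr(a b^-1 a b^2 a^2 b) = x^3*y^3*z - x^4*y^2 - x^2*y^4 - 2*x^2*y^2*z^2 + 2*x^3*y*z + x*y^3*z + x*y*z^3 + 3*x^2*y^2 - x^2*z^2 - 5*x*y*z + x^2 + y^2 + z^2 - 2

x^3*y^3*z - x^4*y^2 - x^2*y^4 - 2*x^2*y^2*z^2 + 2*x^3*y*z + x*y^3*z + x*y*z^3 + 3*x^2*y^2 - x^2*z^2 - 5*x*y*z + x^2 + y^2 + z^2 - 2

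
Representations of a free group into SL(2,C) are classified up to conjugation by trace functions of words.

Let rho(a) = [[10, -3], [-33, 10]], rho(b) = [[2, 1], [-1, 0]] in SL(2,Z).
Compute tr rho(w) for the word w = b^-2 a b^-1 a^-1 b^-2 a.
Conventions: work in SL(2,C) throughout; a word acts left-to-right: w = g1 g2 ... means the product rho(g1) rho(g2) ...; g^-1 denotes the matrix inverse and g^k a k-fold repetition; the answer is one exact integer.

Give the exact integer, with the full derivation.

rho(b^-1) = [[0, -1], [1, 2]]
... * rho(b^-1) = [[0, -1], [1, 2]]  ->  [[-1, -2], [2, 3]]
... * rho(a) = [[10, -3], [-33, 10]]  ->  [[56, -17], [-79, 24]]
... * rho(b^-1) = [[0, -1], [1, 2]]  ->  [[-17, -90], [24, 127]]
... * rho(a^-1) = [[10, 3], [33, 10]]  ->  [[-3140, -951], [4431, 1342]]
... * rho(b^-1) = [[0, -1], [1, 2]]  ->  [[-951, 1238], [1342, -1747]]
... * rho(b^-1) = [[0, -1], [1, 2]]  ->  [[1238, 3427], [-1747, -4836]]
... * rho(a) = [[10, -3], [-33, 10]]  ->  [[-100711, 30556], [142118, -43119]]
tr = -100711 + -43119 = -143830

-143830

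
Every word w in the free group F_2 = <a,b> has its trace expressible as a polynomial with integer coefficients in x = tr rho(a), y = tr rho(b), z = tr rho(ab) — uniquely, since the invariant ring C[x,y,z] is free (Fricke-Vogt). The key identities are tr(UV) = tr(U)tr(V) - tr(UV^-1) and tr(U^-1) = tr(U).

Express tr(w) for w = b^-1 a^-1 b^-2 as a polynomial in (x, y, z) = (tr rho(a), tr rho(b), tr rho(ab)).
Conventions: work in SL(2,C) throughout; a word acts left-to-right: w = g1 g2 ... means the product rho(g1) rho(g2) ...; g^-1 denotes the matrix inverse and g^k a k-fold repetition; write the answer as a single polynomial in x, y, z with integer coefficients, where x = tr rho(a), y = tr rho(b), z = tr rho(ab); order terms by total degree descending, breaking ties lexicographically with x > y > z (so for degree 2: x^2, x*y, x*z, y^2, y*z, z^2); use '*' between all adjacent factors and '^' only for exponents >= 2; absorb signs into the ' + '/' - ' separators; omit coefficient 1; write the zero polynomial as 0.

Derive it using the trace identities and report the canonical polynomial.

y^2*z - x*y - z

use: tr(a^-1) = tr(a) = x
apply: tr(a^-1 b) = tr(b)*tr(a) - tr(b a) = x*y - z
use: tr(b^-1 a^-1) = tr(a^-1)*tr(b) - tr(a^-1 b) = z
tr(a^-1 b^-2) = tr(b^-1 a^-1)*tr(b) - tr(b^-1 a^-1 b) = y*z - x
apply: tr(b^-1 a^-1 b^-2) = tr(a^-1 b^-2)*tr(b) - tr(a^-1 b^-1) = y^2*z - x*y - z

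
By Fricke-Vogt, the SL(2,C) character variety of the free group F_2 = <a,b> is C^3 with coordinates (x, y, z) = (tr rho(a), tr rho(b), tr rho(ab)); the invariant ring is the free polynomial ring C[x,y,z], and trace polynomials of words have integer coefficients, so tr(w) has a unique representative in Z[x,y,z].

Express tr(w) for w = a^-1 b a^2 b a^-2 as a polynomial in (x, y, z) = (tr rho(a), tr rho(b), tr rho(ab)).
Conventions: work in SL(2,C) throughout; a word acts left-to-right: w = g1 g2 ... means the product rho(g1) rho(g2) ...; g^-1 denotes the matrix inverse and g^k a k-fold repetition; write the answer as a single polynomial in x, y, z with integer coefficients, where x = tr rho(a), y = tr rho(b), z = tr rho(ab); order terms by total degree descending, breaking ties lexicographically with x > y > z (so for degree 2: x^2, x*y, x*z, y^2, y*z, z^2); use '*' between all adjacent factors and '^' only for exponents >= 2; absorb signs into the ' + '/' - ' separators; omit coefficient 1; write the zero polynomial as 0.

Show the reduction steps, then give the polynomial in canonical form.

apply: tr(a^2 b) = tr(a)*tr(b a) - tr(b)  (reduce the a square) = x*z - y
tr(a^2) = tr(a)*tr(a) - tr(1)  (reduce the a square) = x^2 - 2
use: tr(b a^2 b) = tr(b)*tr(a^2 b) - tr(a^2)  (reduce the b square) = x*y*z - x^2 - y^2 + 2
tr(b a b a) = tr(a b)*tr(a b) - tr(1)  (split on a) = z^2 - 2
apply: tr(b a b) = tr(b)*tr(a b) - tr(a)  (reduce the b square) = y*z - x
use: tr(b a^2 b a) = tr(a)*tr(b a b a) - tr(b a b)  (reduce the a square) = x*z^2 - y*z - x
tr(a^-1 b a^2 b) = tr(b a^2 b)*tr(a) - tr(b a^2 b a)  (eliminate a^-1) = x^2*y*z - x^3 - x*y^2 - x*z^2 + y*z + 3*x
tr(b a^2 b a^-2) = tr(a^-1 b a^2 b)*tr(a) - tr(a^-1 b a^2 b a)  (eliminate a^-1) = x^3*y*z - x^4 - x^2*y^2 - x^2*z^2 + 4*x^2 + y^2 - 2
use: tr(a^-1 b a^2 b a^-2) = tr(b a^2 b a^-2)*tr(a) - tr(b a^2 b a^-1)  (eliminate a^-1) = x^4*y*z - x^5 - x^3*y^2 - x^3*z^2 - x^2*y*z + 5*x^3 + 2*x*y^2 + x*z^2 - y*z - 5*x

x^4*y*z - x^5 - x^3*y^2 - x^3*z^2 - x^2*y*z + 5*x^3 + 2*x*y^2 + x*z^2 - y*z - 5*x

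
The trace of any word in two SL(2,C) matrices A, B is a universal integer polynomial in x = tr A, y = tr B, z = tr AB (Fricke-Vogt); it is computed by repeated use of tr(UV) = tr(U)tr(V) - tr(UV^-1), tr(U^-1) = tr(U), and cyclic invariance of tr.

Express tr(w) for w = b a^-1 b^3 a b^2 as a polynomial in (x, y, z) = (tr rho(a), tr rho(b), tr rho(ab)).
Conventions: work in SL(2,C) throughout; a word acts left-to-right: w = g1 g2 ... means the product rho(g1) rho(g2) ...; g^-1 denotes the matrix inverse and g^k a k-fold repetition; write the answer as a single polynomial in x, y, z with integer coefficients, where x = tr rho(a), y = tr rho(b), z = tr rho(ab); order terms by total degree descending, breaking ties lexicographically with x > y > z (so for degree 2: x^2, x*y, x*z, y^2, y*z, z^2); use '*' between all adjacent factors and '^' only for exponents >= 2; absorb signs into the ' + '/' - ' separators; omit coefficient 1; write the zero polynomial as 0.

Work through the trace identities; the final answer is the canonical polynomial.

trace(b a b) = trace(b)*trace(a b) - trace(a)   [square of b] = y*z - x
trace(a b^3) = trace(b)*trace(b a b) - trace(b a)   [square of b] = y^2*z - x*y - z
trace(b^2 a b^2) = trace(b)*trace(a b^3) - trace(a b^2)   [square of b] = y^3*z - x*y^2 - 2*y*z + x
trace(b a b^4) = trace(b)*trace(b^2 a b^2) - trace(b^2 a b)   [square of b] = y^4*z - x*y^3 - 3*y^2*z + 2*x*y + z
trace(b^3 a b^3) = trace(b)*trace(b a b^4) - trace(b a b^3)   [square of b] = y^5*z - x*y^4 - 4*y^3*z + 3*x*y^2 + 3*y*z - x
trace(a b a b) = trace(b a)*trace(b a) - trace(1)   [split at a repeated b] = z^2 - 2
trace(a b a) = trace(a)*trace(b a) - trace(b)   [square of a] = x*z - y
trace(a b^2 a b) = trace(b)*trace(a b a b) - trace(a b a)   [square of b] = y*z^2 - x*z - y
trace(b^2) = trace(b)*trace(b) - trace(1)   [square of b] = y^2 - 2
trace(a b^2 a) = trace(a)*trace(b^2 a) - trace(b^2)   [square of a] = x*y*z - x^2 - y^2 + 2
trace(a b^2 a b^2) = trace(b)*trace(a b^2 a b) - trace(a b^2 a)   [square of b] = y^2*z^2 - 2*x*y*z + x^2 - 2
trace(b a b^3 a b) = trace(b)*trace(a b^2 a b^2) - trace(a b^2 a b)   [square of b] = y^3*z^2 - 2*x*y^2*z + x^2*y - y*z^2 + x*z - y
trace(b a b^3 a) = trace(b)*trace(b a b a b) - trace(b a b a)   [square of b] = y^2*z^2 - x*y*z - y^2 - z^2 + 2
trace(b^3 a b^3 a) = trace(b)*trace(b a b^3 a b) - trace(b a b^3 a)   [square of b] = y^4*z^2 - 2*x*y^3*z + x^2*y^2 - 2*y^2*z^2 + 2*x*y*z + z^2 - 2
trace(b a^-1 b^3 a b^2) = trace(b^3 a b^3)*trace(a) - trace(b^3 a b^3 a)   [inverse elimination on a] = x*y^5*z - x^2*y^4 - y^4*z^2 - 2*x*y^3*z + 2*x^2*y^2 + 2*y^2*z^2 + x*y*z - x^2 - z^2 + 2

x*y^5*z - x^2*y^4 - y^4*z^2 - 2*x*y^3*z + 2*x^2*y^2 + 2*y^2*z^2 + x*y*z - x^2 - z^2 + 2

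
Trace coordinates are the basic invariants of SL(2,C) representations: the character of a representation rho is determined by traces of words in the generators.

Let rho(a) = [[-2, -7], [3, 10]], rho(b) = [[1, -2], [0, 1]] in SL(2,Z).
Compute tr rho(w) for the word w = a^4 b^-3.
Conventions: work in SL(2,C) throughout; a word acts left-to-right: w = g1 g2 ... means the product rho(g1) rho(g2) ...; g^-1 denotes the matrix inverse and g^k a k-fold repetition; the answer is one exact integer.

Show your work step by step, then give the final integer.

rho(a) = [[-2, -7], [3, 10]]
... * rho(a) = [[-2, -7], [3, 10]]  ->  [[-17, -56], [24, 79]]
... * rho(a) = [[-2, -7], [3, 10]]  ->  [[-134, -441], [189, 622]]
... * rho(a) = [[-2, -7], [3, 10]]  ->  [[-1055, -3472], [1488, 4897]]
... * rho(b^-1) = [[1, 2], [0, 1]]  ->  [[-1055, -5582], [1488, 7873]]
... * rho(b^-1) = [[1, 2], [0, 1]]  ->  [[-1055, -7692], [1488, 10849]]
... * rho(b^-1) = [[1, 2], [0, 1]]  ->  [[-1055, -9802], [1488, 13825]]
tr = -1055 + 13825 = 12770

12770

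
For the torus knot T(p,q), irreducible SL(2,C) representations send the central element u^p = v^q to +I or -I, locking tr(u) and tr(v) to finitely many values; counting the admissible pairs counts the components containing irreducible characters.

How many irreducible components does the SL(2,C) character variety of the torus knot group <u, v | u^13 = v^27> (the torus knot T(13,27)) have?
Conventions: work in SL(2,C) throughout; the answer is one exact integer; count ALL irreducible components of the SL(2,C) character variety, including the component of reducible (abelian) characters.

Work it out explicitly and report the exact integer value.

157

For T(13,27): irreducibility forces the central element u^13 = v^27 to one of +I, -I.
So on each irreducible component the traces are pinned: tr(u) = 2*cos(pi*alpha/13) with 1 <= alpha <= 12, tr(v) = 2*cos(pi*beta/27) with 1 <= beta <= 26.
u^13 = (-1)^alpha I and v^27 = (-1)^beta I must agree, so alpha and beta have equal parity.
Enumerate parity-matched pairs: 6*13 odd-odd plus 6*13 even-even gives 156.
Total: 156 irreducible-character components + 1 reducible (abelian) component = 157.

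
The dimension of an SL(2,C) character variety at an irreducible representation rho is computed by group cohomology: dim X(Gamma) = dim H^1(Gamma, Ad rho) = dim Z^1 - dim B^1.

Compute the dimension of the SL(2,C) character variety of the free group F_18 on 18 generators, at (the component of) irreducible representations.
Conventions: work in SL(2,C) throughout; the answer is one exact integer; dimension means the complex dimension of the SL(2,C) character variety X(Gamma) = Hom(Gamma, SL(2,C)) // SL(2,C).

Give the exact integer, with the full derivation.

51

Gamma = F_18 has 18 generators and no relators.
A cocycle picks one sl_2 vector per generator freely, giving dim Z^1 = 3*18 = 54.
Irreducibility makes the coboundary map sl_2 -> Z^1 injective (trivial centralizer), so dim B^1 = 3.
dim X = dim H^1 = dim Z^1 - dim B^1 = 54 - 3 = 51.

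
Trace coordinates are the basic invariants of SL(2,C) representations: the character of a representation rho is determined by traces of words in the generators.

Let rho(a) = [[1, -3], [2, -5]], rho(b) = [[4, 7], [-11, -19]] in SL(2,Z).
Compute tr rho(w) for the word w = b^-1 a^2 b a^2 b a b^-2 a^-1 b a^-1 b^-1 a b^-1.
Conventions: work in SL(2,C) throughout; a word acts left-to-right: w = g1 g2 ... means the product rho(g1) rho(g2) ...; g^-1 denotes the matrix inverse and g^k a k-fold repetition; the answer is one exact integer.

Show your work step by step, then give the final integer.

rho(b^-1) = [[-19, -7], [11, 4]]
... * rho(a) = [[1, -3], [2, -5]]  ->  [[-33, 92], [19, -53]]
... * rho(a) = [[1, -3], [2, -5]]  ->  [[151, -361], [-87, 208]]
... * rho(b) = [[4, 7], [-11, -19]]  ->  [[4575, 7916], [-2636, -4561]]
... * rho(a) = [[1, -3], [2, -5]]  ->  [[20407, -53305], [-11758, 30713]]
... * rho(a) = [[1, -3], [2, -5]]  ->  [[-86203, 205304], [49668, -118291]]
... * rho(b) = [[4, 7], [-11, -19]]  ->  [[-2603156, -4504197], [1499873, 2595205]]
... * rho(a) = [[1, -3], [2, -5]]  ->  [[-11611550, 30330453], [6690283, -17475644]]
... * rho(b^-1) = [[-19, -7], [11, 4]]  ->  [[554254433, 202602662], [-319347461, -116734557]]
... * rho(b^-1) = [[-19, -7], [11, 4]]  ->  [[-8302204945, -3069370383], [4783521632, 1768493999]]
... * rho(a^-1) = [[-5, 3], [-2, 1]]  ->  [[47649765491, -27975985218], [-27454596158, 16119058895]]
... * rho(b) = [[4, 7], [-11, -19]]  ->  [[498334899362, 865092077579], [-287128032477, -498444292111]]
... * rho(a^-1) = [[-5, 3], [-2, 1]]  ->  [[-4221858651968, 2360096775665], [2432528746607, -1359828389542]]
... * rho(b^-1) = [[-19, -7], [11, 4]]  ->  [[106176378919707, 38993397666436], [-61176158470495, -22467014784417]]
... * rho(a) = [[1, -3], [2, -5]]  ->  [[184163174252579, -513496125091301], [-106110188039329, 295863549333570]]
... * rho(b^-1) = [[-19, -7], [11, 4]]  ->  [[-9147557686803312, -3343126720133257], [5270592615416521, 1926225513609583]]
tr = -9147557686803312 + 1926225513609583 = -7221332173193729

-7221332173193729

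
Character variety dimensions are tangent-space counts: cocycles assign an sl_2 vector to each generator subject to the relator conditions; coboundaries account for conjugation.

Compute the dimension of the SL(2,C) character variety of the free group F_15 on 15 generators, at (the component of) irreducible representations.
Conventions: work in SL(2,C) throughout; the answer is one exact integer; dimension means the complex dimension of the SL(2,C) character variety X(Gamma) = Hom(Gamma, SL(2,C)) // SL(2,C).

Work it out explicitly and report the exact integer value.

42

Gamma = F_15 has 15 generators and no relators.
Z^1(Gamma, Ad rho) = (sl_2)^15: a cocycle is a free choice of one sl_2 vector per generator, so dim Z^1 = 3*15 = 45.
dim B^1 = 3: the coboundary map is injective because an irreducible image has centralizer 0 in sl_2.
dim X = dim H^1 = dim Z^1 - dim B^1 = 45 - 3 = 42.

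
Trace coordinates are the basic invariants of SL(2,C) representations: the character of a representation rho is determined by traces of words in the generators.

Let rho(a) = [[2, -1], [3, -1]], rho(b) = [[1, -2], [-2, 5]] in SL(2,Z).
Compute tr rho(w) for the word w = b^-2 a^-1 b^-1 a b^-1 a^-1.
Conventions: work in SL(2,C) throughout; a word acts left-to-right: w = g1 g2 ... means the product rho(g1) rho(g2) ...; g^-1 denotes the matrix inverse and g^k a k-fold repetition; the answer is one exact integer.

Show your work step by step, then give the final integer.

3869

rho(b^-1) = [[5, 2], [2, 1]]
... * rho(b^-1) = [[5, 2], [2, 1]]  ->  [[29, 12], [12, 5]]
... * rho(a^-1) = [[-1, 1], [-3, 2]]  ->  [[-65, 53], [-27, 22]]
... * rho(b^-1) = [[5, 2], [2, 1]]  ->  [[-219, -77], [-91, -32]]
... * rho(a) = [[2, -1], [3, -1]]  ->  [[-669, 296], [-278, 123]]
... * rho(b^-1) = [[5, 2], [2, 1]]  ->  [[-2753, -1042], [-1144, -433]]
... * rho(a^-1) = [[-1, 1], [-3, 2]]  ->  [[5879, -4837], [2443, -2010]]
tr = 5879 + -2010 = 3869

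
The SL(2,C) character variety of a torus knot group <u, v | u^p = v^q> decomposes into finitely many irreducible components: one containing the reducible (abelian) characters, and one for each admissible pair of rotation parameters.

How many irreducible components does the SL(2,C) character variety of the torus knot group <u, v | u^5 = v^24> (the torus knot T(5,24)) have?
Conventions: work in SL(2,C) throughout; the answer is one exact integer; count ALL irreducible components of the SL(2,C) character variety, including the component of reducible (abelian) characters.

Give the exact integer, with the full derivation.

In the torus knot group T(5,24), u^5 = v^24 is central, so an irreducible representation sends it to +I or -I (Schur).
This locks tr(u) to 2*cos(pi*alpha/5), alpha in 1..4, and tr(v) to 2*cos(pi*beta/24), beta in 1..23, on each component of irreducible characters.
u^5 = (-1)^alpha I and v^24 = (-1)^beta I must agree, so alpha and beta have equal parity.
Counting: 2 odd alphas x 12 odd betas + 2 even alphas x 11 even betas = 24 + 22 = 46.
components with irreducible characters: 46; plus the single component of reducible (abelian) characters: total 47.

47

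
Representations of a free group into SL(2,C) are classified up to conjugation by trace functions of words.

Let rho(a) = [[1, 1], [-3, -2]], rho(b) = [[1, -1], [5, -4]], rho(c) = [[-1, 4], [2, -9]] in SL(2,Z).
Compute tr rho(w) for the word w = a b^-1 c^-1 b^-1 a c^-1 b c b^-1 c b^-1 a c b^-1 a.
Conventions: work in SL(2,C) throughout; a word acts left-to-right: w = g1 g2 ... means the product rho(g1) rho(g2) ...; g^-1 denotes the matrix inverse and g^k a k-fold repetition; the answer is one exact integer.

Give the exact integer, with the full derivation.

rho(a) = [[1, 1], [-3, -2]]
... * rho(b^-1) = [[-4, 1], [-5, 1]]  ->  [[-9, 2], [22, -5]]
... * rho(c^-1) = [[-9, -4], [-2, -1]]  ->  [[77, 34], [-188, -83]]
... * rho(b^-1) = [[-4, 1], [-5, 1]]  ->  [[-478, 111], [1167, -271]]
... * rho(a) = [[1, 1], [-3, -2]]  ->  [[-811, -700], [1980, 1709]]
... * rho(c^-1) = [[-9, -4], [-2, -1]]  ->  [[8699, 3944], [-21238, -9629]]
... * rho(b) = [[1, -1], [5, -4]]  ->  [[28419, -24475], [-69383, 59754]]
... * rho(c) = [[-1, 4], [2, -9]]  ->  [[-77369, 333951], [188891, -815318]]
... * rho(b^-1) = [[-4, 1], [-5, 1]]  ->  [[-1360279, 256582], [3321026, -626427]]
... * rho(c) = [[-1, 4], [2, -9]]  ->  [[1873443, -7750354], [-4573880, 18921947]]
... * rho(b^-1) = [[-4, 1], [-5, 1]]  ->  [[31257998, -5876911], [-76314215, 14348067]]
... * rho(a) = [[1, 1], [-3, -2]]  ->  [[48888731, 43011820], [-119358416, -105010349]]
... * rho(c) = [[-1, 4], [2, -9]]  ->  [[37134909, -191551456], [-90662282, 467659477]]
... * rho(b^-1) = [[-4, 1], [-5, 1]]  ->  [[809217644, -154416547], [-1975648257, 376997195]]
... * rho(a) = [[1, 1], [-3, -2]]  ->  [[1272467285, 1118050738], [-3106639842, -2729642647]]
tr = 1272467285 + -2729642647 = -1457175362

-1457175362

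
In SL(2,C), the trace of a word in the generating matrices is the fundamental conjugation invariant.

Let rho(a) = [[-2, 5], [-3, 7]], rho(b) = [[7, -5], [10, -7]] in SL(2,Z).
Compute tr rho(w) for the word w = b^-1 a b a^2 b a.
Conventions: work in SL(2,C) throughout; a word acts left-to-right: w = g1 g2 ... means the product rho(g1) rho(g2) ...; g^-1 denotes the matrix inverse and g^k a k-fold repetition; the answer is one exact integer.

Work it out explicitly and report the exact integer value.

-20

rho(b^-1) = [[-7, 5], [-10, 7]]
... * rho(a) = [[-2, 5], [-3, 7]]  ->  [[-1, 0], [-1, -1]]
... * rho(b) = [[7, -5], [10, -7]]  ->  [[-7, 5], [-17, 12]]
... * rho(a) = [[-2, 5], [-3, 7]]  ->  [[-1, 0], [-2, -1]]
... * rho(a) = [[-2, 5], [-3, 7]]  ->  [[2, -5], [7, -17]]
... * rho(b) = [[7, -5], [10, -7]]  ->  [[-36, 25], [-121, 84]]
... * rho(a) = [[-2, 5], [-3, 7]]  ->  [[-3, -5], [-10, -17]]
tr = -3 + -17 = -20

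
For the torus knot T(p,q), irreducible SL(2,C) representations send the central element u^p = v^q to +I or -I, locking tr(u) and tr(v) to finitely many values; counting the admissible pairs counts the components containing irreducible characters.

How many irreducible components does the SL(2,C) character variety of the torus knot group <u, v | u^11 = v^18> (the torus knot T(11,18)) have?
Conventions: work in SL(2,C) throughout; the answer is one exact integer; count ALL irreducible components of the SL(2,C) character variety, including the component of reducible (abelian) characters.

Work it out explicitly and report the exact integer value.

86

Gamma = < u, v | u^11 = v^18 > (torus knot T(11,18)); the central element u^11 = v^18 acts as +I or -I in any irreducible SL(2,C) representation.
On an irreducible component, tr(u) is locked at 2*cos(pi*alpha/11) for some alpha in 1..10, and tr(v) at 2*cos(pi*beta/18) for some beta in 1..17.
Consistency of u^11 = (-1)^alpha I with v^18 = (-1)^beta I forces alpha = beta (mod 2).
Counting: 5 odd alphas x 9 odd betas + 5 even alphas x 8 even betas = 45 + 40 = 85.
components with irreducible characters: 85; plus the single component of reducible (abelian) characters: total 86.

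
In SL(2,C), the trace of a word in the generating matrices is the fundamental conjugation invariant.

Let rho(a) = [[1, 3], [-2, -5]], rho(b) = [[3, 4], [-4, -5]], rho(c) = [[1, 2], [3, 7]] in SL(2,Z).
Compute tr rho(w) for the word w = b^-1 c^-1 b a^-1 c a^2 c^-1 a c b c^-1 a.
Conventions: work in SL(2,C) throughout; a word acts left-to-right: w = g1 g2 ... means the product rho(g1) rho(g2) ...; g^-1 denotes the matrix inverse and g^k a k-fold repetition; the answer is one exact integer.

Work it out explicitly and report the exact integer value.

-2629407

rho(b^-1) = [[-5, -4], [4, 3]]
... * rho(c^-1) = [[7, -2], [-3, 1]]  ->  [[-23, 6], [19, -5]]
... * rho(b) = [[3, 4], [-4, -5]]  ->  [[-93, -122], [77, 101]]
... * rho(a^-1) = [[-5, -3], [2, 1]]  ->  [[221, 157], [-183, -130]]
... * rho(c) = [[1, 2], [3, 7]]  ->  [[692, 1541], [-573, -1276]]
... * rho(a) = [[1, 3], [-2, -5]]  ->  [[-2390, -5629], [1979, 4661]]
... * rho(a) = [[1, 3], [-2, -5]]  ->  [[8868, 20975], [-7343, -17368]]
... * rho(c^-1) = [[7, -2], [-3, 1]]  ->  [[-849, 3239], [703, -2682]]
... * rho(a) = [[1, 3], [-2, -5]]  ->  [[-7327, -18742], [6067, 15519]]
... * rho(c) = [[1, 2], [3, 7]]  ->  [[-63553, -145848], [52624, 120767]]
... * rho(b) = [[3, 4], [-4, -5]]  ->  [[392733, 475028], [-325196, -393339]]
... * rho(c^-1) = [[7, -2], [-3, 1]]  ->  [[1324047, -310438], [-1096355, 257053]]
... * rho(a) = [[1, 3], [-2, -5]]  ->  [[1944923, 5524331], [-1610461, -4574330]]
tr = 1944923 + -4574330 = -2629407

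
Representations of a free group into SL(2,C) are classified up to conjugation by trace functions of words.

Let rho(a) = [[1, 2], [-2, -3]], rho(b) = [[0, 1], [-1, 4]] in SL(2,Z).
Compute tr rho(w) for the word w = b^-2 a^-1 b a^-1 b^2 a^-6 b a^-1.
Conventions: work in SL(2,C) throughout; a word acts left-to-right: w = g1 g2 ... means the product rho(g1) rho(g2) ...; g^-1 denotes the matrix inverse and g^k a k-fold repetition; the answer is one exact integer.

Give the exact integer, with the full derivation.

rho(b^-1) = [[4, -1], [1, 0]]
... * rho(b^-1) = [[4, -1], [1, 0]]  ->  [[15, -4], [4, -1]]
... * rho(a^-1) = [[-3, -2], [2, 1]]  ->  [[-53, -34], [-14, -9]]
... * rho(b) = [[0, 1], [-1, 4]]  ->  [[34, -189], [9, -50]]
... * rho(a^-1) = [[-3, -2], [2, 1]]  ->  [[-480, -257], [-127, -68]]
... * rho(b) = [[0, 1], [-1, 4]]  ->  [[257, -1508], [68, -399]]
... * rho(b) = [[0, 1], [-1, 4]]  ->  [[1508, -5775], [399, -1528]]
... * rho(a^-1) = [[-3, -2], [2, 1]]  ->  [[-16074, -8791], [-4253, -2326]]
... * rho(a^-1) = [[-3, -2], [2, 1]]  ->  [[30640, 23357], [8107, 6180]]
... * rho(a^-1) = [[-3, -2], [2, 1]]  ->  [[-45206, -37923], [-11961, -10034]]
... * rho(a^-1) = [[-3, -2], [2, 1]]  ->  [[59772, 52489], [15815, 13888]]
... * rho(a^-1) = [[-3, -2], [2, 1]]  ->  [[-74338, -67055], [-19669, -17742]]
... * rho(a^-1) = [[-3, -2], [2, 1]]  ->  [[88904, 81621], [23523, 21596]]
... * rho(b) = [[0, 1], [-1, 4]]  ->  [[-81621, 415388], [-21596, 109907]]
... * rho(a^-1) = [[-3, -2], [2, 1]]  ->  [[1075639, 578630], [284602, 153099]]
tr = 1075639 + 153099 = 1228738

1228738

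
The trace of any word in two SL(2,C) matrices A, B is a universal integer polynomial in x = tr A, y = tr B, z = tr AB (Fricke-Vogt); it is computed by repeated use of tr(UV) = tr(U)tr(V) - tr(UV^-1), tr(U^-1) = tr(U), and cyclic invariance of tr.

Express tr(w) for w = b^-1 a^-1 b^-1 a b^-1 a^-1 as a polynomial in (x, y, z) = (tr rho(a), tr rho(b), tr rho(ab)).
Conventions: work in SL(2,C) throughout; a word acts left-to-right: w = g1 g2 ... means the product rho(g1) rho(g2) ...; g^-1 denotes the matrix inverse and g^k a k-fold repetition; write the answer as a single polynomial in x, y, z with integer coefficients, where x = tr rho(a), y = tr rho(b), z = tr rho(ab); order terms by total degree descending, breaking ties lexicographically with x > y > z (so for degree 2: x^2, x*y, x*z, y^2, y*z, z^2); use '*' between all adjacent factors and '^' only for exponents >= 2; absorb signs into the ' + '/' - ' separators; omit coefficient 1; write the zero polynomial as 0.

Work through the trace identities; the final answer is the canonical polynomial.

trace(b^-1) = trace(b) = y
next, trace(b^-2) = trace(b^-1) trace(b) - trace(1) = y^2 - 2
trace(b^-1 a) = trace(a) trace(b) - trace(a b) = x*y - z
trace(b^-2 a) = trace(b^-1 a) trace(b) - trace(b^-1 a b) = x*y^2 - y*z - x
trace(b^-1 a^-1 b^-1) = trace(b^-2) trace(a) - trace(b^-2 a) = y*z - x
next, trace(a b a) = trace(a) trace(b a) - trace(b) = x*z - y
and trace(b a b a) = trace(b a) trace(b a) - trace(1)   [split at repeated b] = z^2 - 2
and trace(a b a b a) = trace(a) trace(b a b a) - trace(b a b) = x*z^2 - y*z - x
trace(a b a b a b) = trace(a b) trace(a b a b) - trace(a^-1 b^-1)   [split at repeated a] = z^3 - 3*z
trace(b^-1 a b a b a) = trace(a b a b a) trace(b) - trace(a b a b a b) = x*y*z^2 - y^2*z - z^3 - x*y + 3*z
trace(b a b a^-1 b^-1 a) = trace(b^-1 a b a b) trace(a) - trace(b^-1 a b a b a) = -x*y*z^2 + x^2*z + y^2*z + z^3 - 3*z
trace(a^-1 b^-1 a^-1 b a b) = trace(b a b a^-1 b^-1) trace(a) - trace(b a b a^-1 b^-1 a) = x*y*z^2 - x^2*z - y^2*z - z^3 + x*y + 3*z
and trace(a b^-1 a^-1 b^-1 a^-1 b) = trace(a^-1 b^-1 a^-1 b a) trace(b) - trace(a^-1 b^-1 a^-1 b a b) = -x*y*z^2 + x^2*z + y^2*z + z^3 - 3*z
trace(b^-1 a^-1 b^-1 a b^-1 a^-1) = trace(a b^-1 a^-1 b^-1 a^-1) trace(b) - trace(a b^-1 a^-1 b^-1 a^-1 b) = x*y*z^2 - x^2*z - z^3 - x*y + 3*z

x*y*z^2 - x^2*z - z^3 - x*y + 3*z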